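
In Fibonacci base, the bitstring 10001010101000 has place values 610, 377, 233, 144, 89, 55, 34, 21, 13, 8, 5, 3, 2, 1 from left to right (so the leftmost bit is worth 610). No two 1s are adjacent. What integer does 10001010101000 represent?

751

Summing the place values of the 1 bits: 610 + 89 + 34 + 13 + 5 = 751.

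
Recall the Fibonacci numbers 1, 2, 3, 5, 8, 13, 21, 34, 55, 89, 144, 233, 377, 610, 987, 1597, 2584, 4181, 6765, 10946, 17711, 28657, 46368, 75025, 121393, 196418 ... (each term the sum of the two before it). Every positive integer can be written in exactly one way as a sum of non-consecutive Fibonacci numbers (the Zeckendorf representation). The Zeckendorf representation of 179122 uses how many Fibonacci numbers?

7

179122 − 121393 = 57729
57729 − 46368 = 11361
11361 − 10946 = 415
415 − 377 = 38
38 − 34 = 4
4 − 3 = 1
1 − 1 = 0
179122 = 121393 + 46368 + 10946 + 377 + 34 + 3 + 1, which has 7 terms.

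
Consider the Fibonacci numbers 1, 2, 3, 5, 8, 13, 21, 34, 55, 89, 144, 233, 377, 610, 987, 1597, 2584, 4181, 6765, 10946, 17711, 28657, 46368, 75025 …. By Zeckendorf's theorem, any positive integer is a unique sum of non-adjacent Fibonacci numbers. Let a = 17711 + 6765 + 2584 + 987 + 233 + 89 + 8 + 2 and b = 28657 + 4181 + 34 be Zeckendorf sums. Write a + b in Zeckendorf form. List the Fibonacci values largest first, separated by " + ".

The two numbers are 28379 and 32872, so their sum is 61251.
Greedy algorithm:
take 46368 (≤ 61251); 61251 − 46368 = 14883
take 10946 (≤ 14883); 14883 − 10946 = 3937
take 2584 (≤ 3937); 3937 − 2584 = 1353
take 987 (≤ 1353); 1353 − 987 = 366
take 233 (≤ 366); 366 − 233 = 133
take 89 (≤ 133); 133 − 89 = 44
take 34 (≤ 44); 44 − 34 = 10
take 8 (≤ 10); 10 − 8 = 2
take 2 (≤ 2); 2 − 2 = 0

46368 + 10946 + 2584 + 987 + 233 + 89 + 34 + 8 + 2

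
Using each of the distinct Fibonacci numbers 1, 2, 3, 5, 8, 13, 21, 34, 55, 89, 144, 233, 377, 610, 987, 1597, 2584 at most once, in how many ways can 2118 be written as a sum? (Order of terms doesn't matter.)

22

Each representation comes from the Zeckendorf form by replacing some F_k with F_{k−1} + F_{k−2} where possible.
2118 = 1597+377+144 = 1597+377+89+55 = 987+610+377+144 = 1597+377+89+34+21 = … (18 more), for 22 in all.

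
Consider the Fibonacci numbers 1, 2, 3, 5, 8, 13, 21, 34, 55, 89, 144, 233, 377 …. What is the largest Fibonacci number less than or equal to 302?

233 ≤ 302 < 377, so the largest Fibonacci number not exceeding 302 is 233.

233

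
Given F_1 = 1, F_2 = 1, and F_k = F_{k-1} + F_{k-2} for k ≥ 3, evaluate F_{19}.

4181

Iterating the recurrence up to F_{11} = 89 and F_{10} = 55:
F_{12} = F_{11} + F_{10} = 89 + 55 = 144
F_{13} = F_{12} + F_{11} = 144 + 89 = 233
F_{14} = F_{13} + F_{12} = 233 + 144 = 377
F_{15} = F_{14} + F_{13} = 377 + 233 = 610
F_{16} = F_{15} + F_{14} = 610 + 377 = 987
F_{17} = F_{16} + F_{15} = 987 + 610 = 1597
F_{18} = F_{17} + F_{16} = 1597 + 987 = 2584
F_{19} = F_{18} + F_{17} = 2584 + 1597 = 4181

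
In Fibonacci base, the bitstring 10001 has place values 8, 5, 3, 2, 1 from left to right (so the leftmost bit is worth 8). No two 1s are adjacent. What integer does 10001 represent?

Summing the place values of the 1 bits: 8 + 1 = 9.

9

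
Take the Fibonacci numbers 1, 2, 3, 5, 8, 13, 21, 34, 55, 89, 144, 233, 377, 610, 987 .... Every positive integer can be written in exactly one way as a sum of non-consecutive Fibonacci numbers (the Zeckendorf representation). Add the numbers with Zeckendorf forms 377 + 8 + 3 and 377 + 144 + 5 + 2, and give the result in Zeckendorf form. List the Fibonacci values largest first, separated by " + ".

610 + 233 + 55 + 13 + 5

The two numbers are 388 and 528, so their sum is 916.
Greedily peel off the largest Fibonacci term at each step:
largest Fibonacci ≤ 916 is 610; 916 − 610 = 306
largest Fibonacci ≤ 306 is 233; 306 − 233 = 73
largest Fibonacci ≤ 73 is 55; 73 − 55 = 18
largest Fibonacci ≤ 18 is 13; 18 − 13 = 5
largest Fibonacci ≤ 5 is 5; 5 − 5 = 0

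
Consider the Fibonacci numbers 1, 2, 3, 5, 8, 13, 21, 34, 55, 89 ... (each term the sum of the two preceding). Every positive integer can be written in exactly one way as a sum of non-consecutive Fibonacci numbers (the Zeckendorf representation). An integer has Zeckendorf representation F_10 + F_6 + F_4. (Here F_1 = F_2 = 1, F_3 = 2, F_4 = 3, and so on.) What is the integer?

F_10 + F_6 + F_4 = 55 + 8 + 3 = 66.

66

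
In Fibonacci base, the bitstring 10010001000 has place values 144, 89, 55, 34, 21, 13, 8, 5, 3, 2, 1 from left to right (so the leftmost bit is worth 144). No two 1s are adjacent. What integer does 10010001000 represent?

Summing the place values of the 1 bits: 144 + 34 + 5 = 183.

183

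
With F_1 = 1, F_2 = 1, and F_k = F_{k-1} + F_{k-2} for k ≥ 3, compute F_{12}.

144

Iterating the recurrence up to F_{4} = 3 and F_{3} = 2:
F_{5} = F_{4} + F_{3} = 3 + 2 = 5
F_{6} = F_{5} + F_{4} = 5 + 3 = 8
F_{7} = F_{6} + F_{5} = 8 + 5 = 13
F_{8} = F_{7} + F_{6} = 13 + 8 = 21
F_{9} = F_{8} + F_{7} = 21 + 13 = 34
F_{10} = F_{9} + F_{8} = 34 + 21 = 55
F_{11} = F_{10} + F_{9} = 55 + 34 = 89
F_{12} = F_{11} + F_{10} = 89 + 55 = 144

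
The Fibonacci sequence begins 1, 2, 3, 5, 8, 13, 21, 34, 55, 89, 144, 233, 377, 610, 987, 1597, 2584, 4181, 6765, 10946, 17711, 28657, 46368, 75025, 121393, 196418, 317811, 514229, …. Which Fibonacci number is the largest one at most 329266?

317811

317811 ≤ 329266 < 514229, so the largest Fibonacci number not exceeding 329266 is 317811.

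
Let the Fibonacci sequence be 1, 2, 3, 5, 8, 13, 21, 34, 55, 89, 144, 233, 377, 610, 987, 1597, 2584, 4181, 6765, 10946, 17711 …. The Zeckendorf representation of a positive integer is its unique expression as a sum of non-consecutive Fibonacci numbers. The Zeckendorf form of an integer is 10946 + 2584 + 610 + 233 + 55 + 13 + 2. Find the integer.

10946 + 2584 + 610 + 233 + 55 + 13 + 2 = 14443.

14443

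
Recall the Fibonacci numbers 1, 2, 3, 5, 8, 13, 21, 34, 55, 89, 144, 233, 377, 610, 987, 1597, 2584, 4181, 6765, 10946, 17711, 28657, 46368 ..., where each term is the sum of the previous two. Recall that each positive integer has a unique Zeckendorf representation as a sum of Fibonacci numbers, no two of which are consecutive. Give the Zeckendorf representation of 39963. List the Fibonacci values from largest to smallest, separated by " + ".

take 28657 (≤ 39963); 39963 − 28657 = 11306
take 10946 (≤ 11306); 11306 − 10946 = 360
take 233 (≤ 360); 360 − 233 = 127
take 89 (≤ 127); 127 − 89 = 38
take 34 (≤ 38); 38 − 34 = 4
take 3 (≤ 4); 4 − 3 = 1
take 1 (≤ 1); 1 − 1 = 0
So 39963 = 28657 + 10946 + 233 + 89 + 34 + 3 + 1, with no two terms consecutive in the sequence.

28657 + 10946 + 233 + 89 + 34 + 3 + 1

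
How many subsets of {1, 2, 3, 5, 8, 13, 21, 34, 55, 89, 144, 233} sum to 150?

8

Starting from the Zeckendorf form and repeatedly splitting a term F_k into F_{k−1} + F_{k−2} (when neither is already used) reaches every representation.
150 = 144+5+1 = 144+3+2+1 = 89+55+5+1 = 89+55+3+2+1 = 89+34+21+5+1 = … (3 more), for 8 in all.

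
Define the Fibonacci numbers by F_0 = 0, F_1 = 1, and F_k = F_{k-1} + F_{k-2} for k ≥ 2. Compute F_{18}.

2584

Iterating the recurrence up to F_{10} = 55 and F_{9} = 34:
F_{11} = F_{10} + F_{9} = 55 + 34 = 89
F_{12} = F_{11} + F_{10} = 89 + 55 = 144
F_{13} = F_{12} + F_{11} = 144 + 89 = 233
F_{14} = F_{13} + F_{12} = 233 + 144 = 377
F_{15} = F_{14} + F_{13} = 377 + 233 = 610
F_{16} = F_{15} + F_{14} = 610 + 377 = 987
F_{17} = F_{16} + F_{15} = 987 + 610 = 1597
F_{18} = F_{17} + F_{16} = 1597 + 987 = 2584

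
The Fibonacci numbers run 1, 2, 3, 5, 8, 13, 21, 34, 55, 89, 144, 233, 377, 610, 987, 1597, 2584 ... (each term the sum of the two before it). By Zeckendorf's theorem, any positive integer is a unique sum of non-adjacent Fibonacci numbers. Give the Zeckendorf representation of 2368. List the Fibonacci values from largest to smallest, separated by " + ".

1597 + 610 + 144 + 13 + 3 + 1

subtract 1597 from 2368: 771 remains
subtract 610 from 771: 161 remains
subtract 144 from 161: 17 remains
subtract 13 from 17: 4 remains
subtract 3 from 4: 1 remains
subtract 1 from 1: 0 remains
So 2368 = 1597 + 610 + 144 + 13 + 3 + 1, with no two terms consecutive in the sequence.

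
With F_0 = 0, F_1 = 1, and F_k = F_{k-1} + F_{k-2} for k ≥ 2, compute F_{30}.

Iterating the recurrence up to F_{22} = 17711 and F_{21} = 10946:
F_{23} = F_{22} + F_{21} = 17711 + 10946 = 28657
F_{24} = F_{23} + F_{22} = 28657 + 17711 = 46368
F_{25} = F_{24} + F_{23} = 46368 + 28657 = 75025
F_{26} = F_{25} + F_{24} = 75025 + 46368 = 121393
F_{27} = F_{26} + F_{25} = 121393 + 75025 = 196418
F_{28} = F_{27} + F_{26} = 196418 + 121393 = 317811
F_{29} = F_{28} + F_{27} = 317811 + 196418 = 514229
F_{30} = F_{29} + F_{28} = 514229 + 317811 = 832040

832040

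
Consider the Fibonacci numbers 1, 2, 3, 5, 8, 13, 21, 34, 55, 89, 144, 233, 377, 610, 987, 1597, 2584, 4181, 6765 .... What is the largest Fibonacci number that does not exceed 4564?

4181

4181 ≤ 4564 < 6765, so the largest Fibonacci number not exceeding 4564 is 4181.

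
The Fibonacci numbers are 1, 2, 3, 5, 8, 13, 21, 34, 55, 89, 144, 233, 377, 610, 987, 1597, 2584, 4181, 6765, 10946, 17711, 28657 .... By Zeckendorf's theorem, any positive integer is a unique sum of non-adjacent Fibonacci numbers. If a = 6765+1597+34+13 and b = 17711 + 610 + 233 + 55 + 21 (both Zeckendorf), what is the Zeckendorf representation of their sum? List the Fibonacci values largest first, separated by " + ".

17711 + 6765 + 1597 + 610 + 233 + 89 + 34

The two numbers are 8409 and 18630, so their sum is 27039.
17711 ≤ 27039 < 28657, so take 17711; remainder 9328
6765 ≤ 9328 < 10946, so take 6765; remainder 2563
1597 ≤ 2563 < 2584, so take 1597; remainder 966
610 ≤ 966 < 987, so take 610; remainder 356
233 ≤ 356 < 377, so take 233; remainder 123
89 ≤ 123 < 144, so take 89; remainder 34
34 ≤ 34 < 55, so take 34; remainder 0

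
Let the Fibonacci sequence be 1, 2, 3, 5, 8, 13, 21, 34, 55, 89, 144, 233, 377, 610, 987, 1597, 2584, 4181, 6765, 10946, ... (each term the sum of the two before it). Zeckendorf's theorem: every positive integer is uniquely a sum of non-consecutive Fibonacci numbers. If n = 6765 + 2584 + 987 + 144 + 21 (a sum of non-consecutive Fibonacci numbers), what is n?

10501

6765 + 2584 + 987 + 144 + 21 = 10501.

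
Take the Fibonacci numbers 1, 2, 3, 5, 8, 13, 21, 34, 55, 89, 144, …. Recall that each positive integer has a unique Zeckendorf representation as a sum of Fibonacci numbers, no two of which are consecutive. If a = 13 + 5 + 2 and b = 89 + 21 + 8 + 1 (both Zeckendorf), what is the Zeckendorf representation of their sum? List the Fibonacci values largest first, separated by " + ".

89 + 34 + 13 + 3

The two numbers are 20 and 119, so their sum is 139.
Repeatedly subtract the largest Fibonacci number that fits:
take 89 (≤ 139); 139 − 89 = 50
take 34 (≤ 50); 50 − 34 = 16
take 13 (≤ 16); 16 − 13 = 3
take 3 (≤ 3); 3 − 3 = 0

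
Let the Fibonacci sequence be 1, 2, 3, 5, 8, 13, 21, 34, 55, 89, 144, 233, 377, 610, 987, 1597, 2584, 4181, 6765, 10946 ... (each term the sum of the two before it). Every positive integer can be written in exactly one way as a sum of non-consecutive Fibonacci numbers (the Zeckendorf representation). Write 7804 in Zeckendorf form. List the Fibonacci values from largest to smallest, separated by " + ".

7804: greatest Fibonacci not exceeding it is 6765, leaving 1039
1039: greatest Fibonacci not exceeding it is 987, leaving 52
52: greatest Fibonacci not exceeding it is 34, leaving 18
18: greatest Fibonacci not exceeding it is 13, leaving 5
5: greatest Fibonacci not exceeding it is 5, leaving 0
So 7804 = 6765 + 987 + 34 + 13 + 5, with no two terms consecutive in the sequence.

6765 + 987 + 34 + 13 + 5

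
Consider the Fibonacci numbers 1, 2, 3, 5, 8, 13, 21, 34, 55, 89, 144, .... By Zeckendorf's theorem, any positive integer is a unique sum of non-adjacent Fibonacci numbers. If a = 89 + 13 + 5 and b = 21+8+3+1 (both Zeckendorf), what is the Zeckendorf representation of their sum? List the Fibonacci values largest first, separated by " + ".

89 + 34 + 13 + 3 + 1

The two numbers are 107 and 33, so their sum is 140.
140: greatest Fibonacci not exceeding it is 89, leaving 51
51: greatest Fibonacci not exceeding it is 34, leaving 17
17: greatest Fibonacci not exceeding it is 13, leaving 4
4: greatest Fibonacci not exceeding it is 3, leaving 1
1: greatest Fibonacci not exceeding it is 1, leaving 0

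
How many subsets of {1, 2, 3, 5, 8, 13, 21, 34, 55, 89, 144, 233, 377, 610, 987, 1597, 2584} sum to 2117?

Starting from the Zeckendorf form and repeatedly splitting a term F_k into F_{k−1} + F_{k−2} (when neither is already used) reaches every representation.
2117 = 1597+377+89+34+13+5+2 = 1597+233+144+89+34+13+5+2 = 987+610+377+89+34+13+5+2 = … (1 more), for 4 in all.

4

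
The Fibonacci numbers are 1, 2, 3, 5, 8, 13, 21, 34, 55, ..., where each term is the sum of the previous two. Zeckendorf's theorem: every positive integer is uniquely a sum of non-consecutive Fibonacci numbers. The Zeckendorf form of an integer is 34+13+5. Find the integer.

52

34+13+5 = 52.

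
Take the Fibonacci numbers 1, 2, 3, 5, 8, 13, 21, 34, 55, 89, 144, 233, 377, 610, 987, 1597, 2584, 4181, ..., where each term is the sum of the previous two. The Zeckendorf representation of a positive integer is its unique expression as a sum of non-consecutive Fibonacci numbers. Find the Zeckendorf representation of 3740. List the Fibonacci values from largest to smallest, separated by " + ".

2584 + 987 + 144 + 21 + 3 + 1

Repeatedly subtract the largest Fibonacci number that fits:
largest Fibonacci ≤ 3740 is 2584; 3740 − 2584 = 1156
largest Fibonacci ≤ 1156 is 987; 1156 − 987 = 169
largest Fibonacci ≤ 169 is 144; 169 − 144 = 25
largest Fibonacci ≤ 25 is 21; 25 − 21 = 4
largest Fibonacci ≤ 4 is 3; 4 − 3 = 1
largest Fibonacci ≤ 1 is 1; 1 − 1 = 0
So 3740 = 2584 + 987 + 144 + 21 + 3 + 1, with no two terms consecutive in the sequence.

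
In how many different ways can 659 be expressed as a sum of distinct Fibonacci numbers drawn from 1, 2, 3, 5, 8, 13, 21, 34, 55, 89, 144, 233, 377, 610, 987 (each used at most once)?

10

Starting from the Zeckendorf form and repeatedly splitting a term F_k into F_{k−1} + F_{k−2} (when neither is already used) reaches every representation.
659 = 610+34+13+2 = 610+34+8+5+2 = 377+233+34+13+2 = 610+21+13+8+5+2 = 377+233+34+8+5+2 = … (5 more), for 10 in all.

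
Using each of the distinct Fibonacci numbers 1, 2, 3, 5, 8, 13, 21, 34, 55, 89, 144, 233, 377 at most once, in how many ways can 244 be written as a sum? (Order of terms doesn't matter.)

Each representation comes from the Zeckendorf form by replacing some F_k with F_{k−1} + F_{k−2} where possible.
244 = 233+8+3 = 233+8+2+1 = 144+89+8+3 = 233+5+3+2+1 = 144+89+8+2+1 = … (7 more), for 12 in all.

12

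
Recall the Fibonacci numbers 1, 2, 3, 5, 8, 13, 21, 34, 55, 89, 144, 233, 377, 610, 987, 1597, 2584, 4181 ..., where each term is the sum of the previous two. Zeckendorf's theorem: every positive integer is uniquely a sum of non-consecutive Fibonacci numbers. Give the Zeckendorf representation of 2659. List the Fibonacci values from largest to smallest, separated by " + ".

2584 ≤ 2659 < 4181, so take 2584; remainder 75
55 ≤ 75 < 89, so take 55; remainder 20
13 ≤ 20 < 21, so take 13; remainder 7
5 ≤ 7 < 8, so take 5; remainder 2
2 ≤ 2 < 3, so take 2; remainder 0
So 2659 = 2584 + 55 + 13 + 5 + 2, with no two terms consecutive in the sequence.

2584 + 55 + 13 + 5 + 2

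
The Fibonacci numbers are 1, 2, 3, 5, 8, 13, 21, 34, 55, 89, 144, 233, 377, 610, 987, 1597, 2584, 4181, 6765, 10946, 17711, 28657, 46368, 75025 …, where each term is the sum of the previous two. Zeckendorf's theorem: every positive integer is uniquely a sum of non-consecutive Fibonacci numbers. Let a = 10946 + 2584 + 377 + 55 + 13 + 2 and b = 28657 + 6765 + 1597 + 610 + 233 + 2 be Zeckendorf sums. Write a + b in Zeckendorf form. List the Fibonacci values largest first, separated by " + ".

46368 + 4181 + 987 + 233 + 55 + 13 + 3 + 1

The two numbers are 13977 and 37864, so their sum is 51841.
51841 − 46368 = 5473
5473 − 4181 = 1292
1292 − 987 = 305
305 − 233 = 72
72 − 55 = 17
17 − 13 = 4
4 − 3 = 1
1 − 1 = 0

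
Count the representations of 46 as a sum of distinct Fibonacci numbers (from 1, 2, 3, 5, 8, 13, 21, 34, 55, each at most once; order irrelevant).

46 = 34+8+3+1 = 21+13+8+3+1 — 2 representations.

2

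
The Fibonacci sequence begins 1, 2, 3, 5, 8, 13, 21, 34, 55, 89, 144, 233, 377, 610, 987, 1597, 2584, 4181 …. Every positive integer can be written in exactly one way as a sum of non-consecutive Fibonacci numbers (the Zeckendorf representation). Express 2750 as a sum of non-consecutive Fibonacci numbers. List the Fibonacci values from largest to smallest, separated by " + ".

2584 + 144 + 21 + 1

Repeatedly subtract the largest Fibonacci number that fits:
take 2584 (≤ 2750); 2750 − 2584 = 166
take 144 (≤ 166); 166 − 144 = 22
take 21 (≤ 22); 22 − 21 = 1
take 1 (≤ 1); 1 − 1 = 0
So 2750 = 2584 + 144 + 21 + 1, with no two terms consecutive in the sequence.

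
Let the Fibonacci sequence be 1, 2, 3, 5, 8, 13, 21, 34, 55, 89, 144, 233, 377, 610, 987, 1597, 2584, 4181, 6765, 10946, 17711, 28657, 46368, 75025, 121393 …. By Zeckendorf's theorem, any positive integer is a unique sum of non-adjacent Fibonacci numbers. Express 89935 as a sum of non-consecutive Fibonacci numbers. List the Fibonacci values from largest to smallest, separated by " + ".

75025 ≤ 89935 < 121393, so take 75025; remainder 14910
10946 ≤ 14910 < 17711, so take 10946; remainder 3964
2584 ≤ 3964 < 4181, so take 2584; remainder 1380
987 ≤ 1380 < 1597, so take 987; remainder 393
377 ≤ 393 < 610, so take 377; remainder 16
13 ≤ 16 < 21, so take 13; remainder 3
3 ≤ 3 < 5, so take 3; remainder 0
So 89935 = 75025 + 10946 + 2584 + 987 + 377 + 13 + 3, with no two terms consecutive in the sequence.

75025 + 10946 + 2584 + 987 + 377 + 13 + 3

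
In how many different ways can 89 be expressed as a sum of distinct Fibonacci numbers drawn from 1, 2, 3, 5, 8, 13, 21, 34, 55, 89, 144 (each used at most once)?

5

Each representation comes from the Zeckendorf form by replacing some F_k with F_{k−1} + F_{k−2} where possible.
89 = 89 = 55+34 = 55+21+13 = 55+21+8+5 = … (1 more), for 5 in all.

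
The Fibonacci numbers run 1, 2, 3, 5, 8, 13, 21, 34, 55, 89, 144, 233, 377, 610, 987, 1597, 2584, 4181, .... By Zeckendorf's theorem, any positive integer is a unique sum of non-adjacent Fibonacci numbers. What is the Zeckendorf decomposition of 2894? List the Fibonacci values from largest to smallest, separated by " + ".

2894 − 2584 = 310
310 − 233 = 77
77 − 55 = 22
22 − 21 = 1
1 − 1 = 0
So 2894 = 2584 + 233 + 55 + 21 + 1, with no two terms consecutive in the sequence.

2584 + 233 + 55 + 21 + 1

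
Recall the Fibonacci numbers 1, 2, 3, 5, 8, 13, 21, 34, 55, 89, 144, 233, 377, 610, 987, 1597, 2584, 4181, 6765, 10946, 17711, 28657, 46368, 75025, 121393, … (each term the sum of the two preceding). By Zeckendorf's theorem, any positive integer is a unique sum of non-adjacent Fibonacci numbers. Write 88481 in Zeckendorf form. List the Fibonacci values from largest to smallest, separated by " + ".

75025 + 10946 + 1597 + 610 + 233 + 55 + 13 + 2

Greedy algorithm:
take 75025 (≤ 88481); 88481 − 75025 = 13456
take 10946 (≤ 13456); 13456 − 10946 = 2510
take 1597 (≤ 2510); 2510 − 1597 = 913
take 610 (≤ 913); 913 − 610 = 303
take 233 (≤ 303); 303 − 233 = 70
take 55 (≤ 70); 70 − 55 = 15
take 13 (≤ 15); 15 − 13 = 2
take 2 (≤ 2); 2 − 2 = 0
So 88481 = 75025 + 10946 + 1597 + 610 + 233 + 55 + 13 + 2, with no two terms consecutive in the sequence.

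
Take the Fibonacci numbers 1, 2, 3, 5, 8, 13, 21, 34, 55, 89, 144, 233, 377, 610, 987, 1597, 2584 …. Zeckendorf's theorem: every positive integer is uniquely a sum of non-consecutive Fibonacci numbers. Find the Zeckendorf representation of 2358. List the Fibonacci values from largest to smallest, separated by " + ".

1597 + 610 + 144 + 5 + 2

2358: greatest Fibonacci not exceeding it is 1597, leaving 761
761: greatest Fibonacci not exceeding it is 610, leaving 151
151: greatest Fibonacci not exceeding it is 144, leaving 7
7: greatest Fibonacci not exceeding it is 5, leaving 2
2: greatest Fibonacci not exceeding it is 2, leaving 0
So 2358 = 1597 + 610 + 144 + 5 + 2, with no two terms consecutive in the sequence.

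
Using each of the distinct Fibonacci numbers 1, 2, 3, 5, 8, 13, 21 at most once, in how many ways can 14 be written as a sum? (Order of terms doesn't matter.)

3

14 = 13+1 = 8+5+1 = 8+3+2+1 — 3 representations.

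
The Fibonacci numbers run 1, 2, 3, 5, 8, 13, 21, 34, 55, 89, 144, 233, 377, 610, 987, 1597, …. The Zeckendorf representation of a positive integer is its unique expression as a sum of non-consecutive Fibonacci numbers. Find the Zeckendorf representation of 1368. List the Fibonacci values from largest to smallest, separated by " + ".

987 + 377 + 3 + 1

Greedy algorithm:
1368 − 987 = 381
381 − 377 = 4
4 − 3 = 1
1 − 1 = 0
So 1368 = 987 + 377 + 3 + 1, with no two terms consecutive in the sequence.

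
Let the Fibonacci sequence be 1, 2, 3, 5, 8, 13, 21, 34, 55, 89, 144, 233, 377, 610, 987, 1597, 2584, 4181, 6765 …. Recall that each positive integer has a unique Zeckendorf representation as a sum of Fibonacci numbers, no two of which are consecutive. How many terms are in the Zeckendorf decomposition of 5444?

6

Repeatedly subtract the largest Fibonacci number that fits:
take 4181 (≤ 5444); 5444 − 4181 = 1263
take 987 (≤ 1263); 1263 − 987 = 276
take 233 (≤ 276); 276 − 233 = 43
take 34 (≤ 43); 43 − 34 = 9
take 8 (≤ 9); 9 − 8 = 1
take 1 (≤ 1); 1 − 1 = 0
5444 = 4181 + 987 + 233 + 34 + 8 + 1, which has 6 terms.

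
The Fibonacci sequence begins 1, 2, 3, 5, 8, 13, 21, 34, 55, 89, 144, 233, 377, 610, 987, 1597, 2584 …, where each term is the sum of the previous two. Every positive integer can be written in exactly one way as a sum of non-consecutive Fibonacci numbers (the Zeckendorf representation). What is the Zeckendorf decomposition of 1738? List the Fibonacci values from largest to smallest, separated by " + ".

1738 − 1597 = 141
141 − 89 = 52
52 − 34 = 18
18 − 13 = 5
5 − 5 = 0
So 1738 = 1597 + 89 + 34 + 13 + 5, with no two terms consecutive in the sequence.

1597 + 89 + 34 + 13 + 5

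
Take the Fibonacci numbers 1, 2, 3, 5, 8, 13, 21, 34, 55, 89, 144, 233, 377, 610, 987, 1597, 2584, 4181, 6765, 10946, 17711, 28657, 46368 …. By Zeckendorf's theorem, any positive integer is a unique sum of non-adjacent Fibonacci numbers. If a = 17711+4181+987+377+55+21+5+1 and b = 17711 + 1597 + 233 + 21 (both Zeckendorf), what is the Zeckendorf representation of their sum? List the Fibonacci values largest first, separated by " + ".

The two numbers are 23338 and 19562, so their sum is 42900.
Greedy algorithm:
42900 − 28657 = 14243
14243 − 10946 = 3297
3297 − 2584 = 713
713 − 610 = 103
103 − 89 = 14
14 − 13 = 1
1 − 1 = 0

28657 + 10946 + 2584 + 610 + 89 + 13 + 1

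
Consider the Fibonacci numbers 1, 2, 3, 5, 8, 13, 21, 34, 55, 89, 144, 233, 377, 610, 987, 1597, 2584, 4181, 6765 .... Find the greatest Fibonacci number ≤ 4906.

4181

4181 ≤ 4906 < 6765, so the largest Fibonacci number not exceeding 4906 is 4181.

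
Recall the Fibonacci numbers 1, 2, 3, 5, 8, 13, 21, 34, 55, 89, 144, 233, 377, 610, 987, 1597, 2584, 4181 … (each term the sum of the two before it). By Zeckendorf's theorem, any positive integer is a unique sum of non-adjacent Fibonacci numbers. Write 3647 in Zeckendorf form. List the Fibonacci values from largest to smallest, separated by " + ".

Greedy algorithm:
largest Fibonacci ≤ 3647 is 2584; 3647 − 2584 = 1063
largest Fibonacci ≤ 1063 is 987; 1063 − 987 = 76
largest Fibonacci ≤ 76 is 55; 76 − 55 = 21
largest Fibonacci ≤ 21 is 21; 21 − 21 = 0
So 3647 = 2584 + 987 + 55 + 21, with no two terms consecutive in the sequence.

2584 + 987 + 55 + 21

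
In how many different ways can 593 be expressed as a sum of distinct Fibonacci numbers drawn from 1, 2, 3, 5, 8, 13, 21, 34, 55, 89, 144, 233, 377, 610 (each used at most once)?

593 = 377+144+55+13+3+1 = 377+144+55+8+5+3+1 = 377+144+34+21+13+3+1 = … (5 more), for 8 in all.

8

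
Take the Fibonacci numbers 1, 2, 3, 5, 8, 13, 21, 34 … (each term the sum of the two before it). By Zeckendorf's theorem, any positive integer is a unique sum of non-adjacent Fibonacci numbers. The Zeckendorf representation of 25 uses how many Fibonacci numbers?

3

subtract 21 from 25: 4 remains
subtract 3 from 4: 1 remains
subtract 1 from 1: 0 remains
25 = 21 + 3 + 1, which has 3 terms.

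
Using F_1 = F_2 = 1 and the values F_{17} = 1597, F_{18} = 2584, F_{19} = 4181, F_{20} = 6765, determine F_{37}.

By the addition formula F_{m+n} = F_m F_{n+1} + F_{m−1} F_n with m=20, n=17: F_{37} = 6765·2584 + 4181·1597 = 17480760 + 6677057 = 24157817.

24157817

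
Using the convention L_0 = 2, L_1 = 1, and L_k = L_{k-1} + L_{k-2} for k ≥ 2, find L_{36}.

33385282

Iterating the recurrence up to L_{32} = 4870847 and L_{31} = 3010349:
L_{33} = L_{32} + L_{31} = 4870847 + 3010349 = 7881196
L_{34} = L_{33} + L_{32} = 7881196 + 4870847 = 12752043
L_{35} = L_{34} + L_{33} = 12752043 + 7881196 = 20633239
L_{36} = L_{35} + L_{34} = 20633239 + 12752043 = 33385282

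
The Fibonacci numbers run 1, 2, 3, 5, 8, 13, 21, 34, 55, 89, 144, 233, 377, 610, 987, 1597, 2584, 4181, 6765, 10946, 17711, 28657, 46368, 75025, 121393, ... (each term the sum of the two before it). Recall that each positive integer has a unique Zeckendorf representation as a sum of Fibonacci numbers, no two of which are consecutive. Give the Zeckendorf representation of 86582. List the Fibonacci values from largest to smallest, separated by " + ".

Greedy algorithm:
75025 ≤ 86582 < 121393, so take 75025; remainder 11557
10946 ≤ 11557 < 17711, so take 10946; remainder 611
610 ≤ 611 < 987, so take 610; remainder 1
1 ≤ 1 < 2, so take 1; remainder 0
So 86582 = 75025 + 10946 + 610 + 1, with no two terms consecutive in the sequence.

75025 + 10946 + 610 + 1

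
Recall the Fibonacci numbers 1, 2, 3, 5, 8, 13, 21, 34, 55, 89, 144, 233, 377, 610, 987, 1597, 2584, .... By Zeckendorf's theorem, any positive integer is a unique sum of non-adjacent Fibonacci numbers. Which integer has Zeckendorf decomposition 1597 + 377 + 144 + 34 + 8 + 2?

2162

1597 + 377 + 144 + 34 + 8 + 2 = 2162.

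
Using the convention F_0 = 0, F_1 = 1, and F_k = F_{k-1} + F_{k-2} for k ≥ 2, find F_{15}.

610

Iterating the recurrence up to F_{10} = 55 and F_{9} = 34:
F_{11} = F_{10} + F_{9} = 55 + 34 = 89
F_{12} = F_{11} + F_{10} = 89 + 55 = 144
F_{13} = F_{12} + F_{11} = 144 + 89 = 233
F_{14} = F_{13} + F_{12} = 233 + 144 = 377
F_{15} = F_{14} + F_{13} = 377 + 233 = 610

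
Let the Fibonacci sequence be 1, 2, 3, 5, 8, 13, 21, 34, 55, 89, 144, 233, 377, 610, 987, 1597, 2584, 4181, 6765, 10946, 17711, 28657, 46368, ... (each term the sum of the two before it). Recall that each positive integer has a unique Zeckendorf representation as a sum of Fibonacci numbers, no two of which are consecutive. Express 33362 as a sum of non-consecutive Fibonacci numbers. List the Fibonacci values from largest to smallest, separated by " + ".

28657 + 4181 + 377 + 144 + 3

take 28657 (≤ 33362); 33362 − 28657 = 4705
take 4181 (≤ 4705); 4705 − 4181 = 524
take 377 (≤ 524); 524 − 377 = 147
take 144 (≤ 147); 147 − 144 = 3
take 3 (≤ 3); 3 − 3 = 0
So 33362 = 28657 + 4181 + 377 + 144 + 3, with no two terms consecutive in the sequence.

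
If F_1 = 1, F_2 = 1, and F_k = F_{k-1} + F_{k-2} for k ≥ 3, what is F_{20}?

6765

Iterating the recurrence up to F_{14} = 377 and F_{13} = 233:
F_{15} = F_{14} + F_{13} = 377 + 233 = 610
F_{16} = F_{15} + F_{14} = 610 + 377 = 987
F_{17} = F_{16} + F_{15} = 987 + 610 = 1597
F_{18} = F_{17} + F_{16} = 1597 + 987 = 2584
F_{19} = F_{18} + F_{17} = 2584 + 1597 = 4181
F_{20} = F_{19} + F_{18} = 4181 + 2584 = 6765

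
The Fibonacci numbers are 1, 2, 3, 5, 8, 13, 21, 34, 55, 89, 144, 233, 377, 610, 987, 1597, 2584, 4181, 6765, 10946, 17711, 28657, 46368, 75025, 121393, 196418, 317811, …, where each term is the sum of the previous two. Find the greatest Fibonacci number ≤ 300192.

196418 ≤ 300192 < 317811, so the largest Fibonacci number not exceeding 300192 is 196418.

196418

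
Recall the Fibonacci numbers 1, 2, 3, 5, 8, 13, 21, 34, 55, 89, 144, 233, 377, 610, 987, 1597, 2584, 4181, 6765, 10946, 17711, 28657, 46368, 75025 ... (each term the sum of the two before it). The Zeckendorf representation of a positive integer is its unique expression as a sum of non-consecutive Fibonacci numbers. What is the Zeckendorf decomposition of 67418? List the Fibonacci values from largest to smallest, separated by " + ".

46368 ≤ 67418 < 75025, so take 46368; remainder 21050
17711 ≤ 21050 < 28657, so take 17711; remainder 3339
2584 ≤ 3339 < 4181, so take 2584; remainder 755
610 ≤ 755 < 987, so take 610; remainder 145
144 ≤ 145 < 233, so take 144; remainder 1
1 ≤ 1 < 2, so take 1; remainder 0
So 67418 = 46368 + 17711 + 2584 + 610 + 144 + 1, with no two terms consecutive in the sequence.

46368 + 17711 + 2584 + 610 + 144 + 1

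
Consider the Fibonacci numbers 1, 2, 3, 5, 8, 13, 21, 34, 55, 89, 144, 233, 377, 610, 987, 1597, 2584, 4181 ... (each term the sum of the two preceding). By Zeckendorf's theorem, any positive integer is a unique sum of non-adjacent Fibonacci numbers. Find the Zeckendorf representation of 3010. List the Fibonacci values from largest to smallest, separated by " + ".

2584 + 377 + 34 + 13 + 2

subtract 2584 from 3010: 426 remains
subtract 377 from 426: 49 remains
subtract 34 from 49: 15 remains
subtract 13 from 15: 2 remains
subtract 2 from 2: 0 remains
So 3010 = 2584 + 377 + 34 + 13 + 2, with no two terms consecutive in the sequence.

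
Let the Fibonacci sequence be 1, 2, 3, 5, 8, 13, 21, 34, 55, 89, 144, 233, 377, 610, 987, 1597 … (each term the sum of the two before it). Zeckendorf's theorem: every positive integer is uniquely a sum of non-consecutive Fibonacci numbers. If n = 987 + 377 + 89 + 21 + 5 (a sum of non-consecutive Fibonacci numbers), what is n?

987 + 377 + 89 + 21 + 5 = 1479.

1479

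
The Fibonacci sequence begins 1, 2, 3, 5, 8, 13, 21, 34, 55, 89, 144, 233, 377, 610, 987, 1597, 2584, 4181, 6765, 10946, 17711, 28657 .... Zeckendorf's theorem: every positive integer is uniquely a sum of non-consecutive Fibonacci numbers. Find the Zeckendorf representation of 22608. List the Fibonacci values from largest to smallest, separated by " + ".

17711 + 4181 + 610 + 89 + 13 + 3 + 1

22608: greatest Fibonacci not exceeding it is 17711, leaving 4897
4897: greatest Fibonacci not exceeding it is 4181, leaving 716
716: greatest Fibonacci not exceeding it is 610, leaving 106
106: greatest Fibonacci not exceeding it is 89, leaving 17
17: greatest Fibonacci not exceeding it is 13, leaving 4
4: greatest Fibonacci not exceeding it is 3, leaving 1
1: greatest Fibonacci not exceeding it is 1, leaving 0
So 22608 = 17711 + 4181 + 610 + 89 + 13 + 3 + 1, with no two terms consecutive in the sequence.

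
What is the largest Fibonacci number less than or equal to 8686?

6765 ≤ 8686 < 10946, so the largest Fibonacci number not exceeding 8686 is 6765.

6765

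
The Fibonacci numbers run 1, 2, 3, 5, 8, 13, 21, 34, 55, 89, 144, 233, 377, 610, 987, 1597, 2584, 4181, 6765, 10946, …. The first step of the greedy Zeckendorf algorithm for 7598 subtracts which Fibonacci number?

6765

6765 ≤ 7598 < 10946, so the largest Fibonacci number not exceeding 7598 is 6765.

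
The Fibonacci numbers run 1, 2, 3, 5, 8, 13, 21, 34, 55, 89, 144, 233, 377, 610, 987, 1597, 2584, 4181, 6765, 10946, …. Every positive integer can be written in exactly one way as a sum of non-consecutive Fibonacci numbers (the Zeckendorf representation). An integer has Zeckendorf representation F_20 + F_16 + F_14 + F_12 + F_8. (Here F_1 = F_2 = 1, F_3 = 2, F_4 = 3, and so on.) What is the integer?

8294

F_20 + F_16 + F_14 + F_12 + F_8 = 6765 + 987 + 377 + 144 + 21 = 8294.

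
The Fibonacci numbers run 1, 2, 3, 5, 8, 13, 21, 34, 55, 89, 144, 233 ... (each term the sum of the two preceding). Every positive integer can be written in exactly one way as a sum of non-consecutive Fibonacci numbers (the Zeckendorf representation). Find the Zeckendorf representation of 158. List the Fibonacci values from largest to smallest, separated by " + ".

Repeatedly subtract the largest Fibonacci number that fits:
158 − 144 = 14
14 − 13 = 1
1 − 1 = 0
So 158 = 144 + 13 + 1, with no two terms consecutive in the sequence.

144 + 13 + 1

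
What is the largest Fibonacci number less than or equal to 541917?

514229

514229 ≤ 541917 < 832040, so the largest Fibonacci number not exceeding 541917 is 514229.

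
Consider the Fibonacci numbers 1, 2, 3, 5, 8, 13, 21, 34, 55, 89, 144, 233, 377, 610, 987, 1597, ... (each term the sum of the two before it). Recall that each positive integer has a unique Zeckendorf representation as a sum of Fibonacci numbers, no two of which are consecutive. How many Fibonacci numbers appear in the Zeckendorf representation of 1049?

4

1049 − 987 = 62
62 − 55 = 7
7 − 5 = 2
2 − 2 = 0
1049 = 987 + 55 + 5 + 2, which has 4 terms.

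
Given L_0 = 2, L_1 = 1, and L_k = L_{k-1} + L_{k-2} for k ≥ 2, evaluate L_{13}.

521

Iterating the recurrence up to L_{7} = 29 and L_{6} = 18:
L_{8} = L_{7} + L_{6} = 29 + 18 = 47
L_{9} = L_{8} + L_{7} = 47 + 29 = 76
L_{10} = L_{9} + L_{8} = 76 + 47 = 123
L_{11} = L_{10} + L_{9} = 123 + 76 = 199
L_{12} = L_{11} + L_{10} = 199 + 123 = 322
L_{13} = L_{12} + L_{11} = 322 + 199 = 521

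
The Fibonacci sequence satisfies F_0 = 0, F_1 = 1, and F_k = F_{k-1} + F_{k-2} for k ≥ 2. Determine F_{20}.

Iterating the recurrence up to F_{14} = 377 and F_{13} = 233:
F_{15} = F_{14} + F_{13} = 377 + 233 = 610
F_{16} = F_{15} + F_{14} = 610 + 377 = 987
F_{17} = F_{16} + F_{15} = 987 + 610 = 1597
F_{18} = F_{17} + F_{16} = 1597 + 987 = 2584
F_{19} = F_{18} + F_{17} = 2584 + 1597 = 4181
F_{20} = F_{19} + F_{18} = 4181 + 2584 = 6765

6765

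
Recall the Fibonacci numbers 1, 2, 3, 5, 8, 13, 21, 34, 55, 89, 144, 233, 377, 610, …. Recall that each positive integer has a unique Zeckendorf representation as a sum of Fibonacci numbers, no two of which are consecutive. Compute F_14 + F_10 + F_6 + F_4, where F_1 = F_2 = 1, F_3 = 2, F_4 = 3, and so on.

F_14 + F_10 + F_6 + F_4 = 377 + 55 + 8 + 3 = 443.

443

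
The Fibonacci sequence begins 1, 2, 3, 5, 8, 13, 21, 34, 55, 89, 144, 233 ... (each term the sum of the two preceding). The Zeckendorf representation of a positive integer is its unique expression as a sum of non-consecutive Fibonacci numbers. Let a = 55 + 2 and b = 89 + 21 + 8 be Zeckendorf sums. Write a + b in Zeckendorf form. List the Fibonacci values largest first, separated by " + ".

144 + 21 + 8 + 2

The two numbers are 57 and 118, so their sum is 175.
Greedy algorithm:
take 144 (≤ 175); 175 − 144 = 31
take 21 (≤ 31); 31 − 21 = 10
take 8 (≤ 10); 10 − 8 = 2
take 2 (≤ 2); 2 − 2 = 0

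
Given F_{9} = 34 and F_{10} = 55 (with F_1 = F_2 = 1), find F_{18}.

By the doubling identity F_{2k} = F_k(2F_{k+1} − F_k): F_{18} = 34·(2·55 − 34) = 34·76 = 2584.

2584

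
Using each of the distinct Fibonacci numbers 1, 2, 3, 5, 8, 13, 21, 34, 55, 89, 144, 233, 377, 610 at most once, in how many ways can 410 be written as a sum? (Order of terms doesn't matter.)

3

Starting from the Zeckendorf form and repeatedly splitting a term F_k into F_{k−1} + F_{k−2} (when neither is already used) reaches every representation.
410 = 377+21+8+3+1 = 233+144+21+8+3+1 = 233+89+55+21+8+3+1 — 3 representations.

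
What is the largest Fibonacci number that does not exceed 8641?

6765

6765 ≤ 8641 < 10946, so the largest Fibonacci number not exceeding 8641 is 6765.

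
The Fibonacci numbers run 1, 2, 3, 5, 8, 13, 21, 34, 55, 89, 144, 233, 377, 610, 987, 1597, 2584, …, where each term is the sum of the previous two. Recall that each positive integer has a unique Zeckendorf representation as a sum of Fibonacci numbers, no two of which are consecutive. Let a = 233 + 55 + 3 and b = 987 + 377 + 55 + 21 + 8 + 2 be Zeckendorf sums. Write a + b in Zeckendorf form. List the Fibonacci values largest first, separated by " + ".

The two numbers are 291 and 1450, so their sum is 1741.
1741: greatest Fibonacci not exceeding it is 1597, leaving 144
144: greatest Fibonacci not exceeding it is 144, leaving 0

1597 + 144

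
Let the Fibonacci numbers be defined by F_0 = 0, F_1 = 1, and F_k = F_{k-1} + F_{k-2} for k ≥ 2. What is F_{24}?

46368

Iterating the recurrence up to F_{18} = 2584 and F_{17} = 1597:
F_{19} = F_{18} + F_{17} = 2584 + 1597 = 4181
F_{20} = F_{19} + F_{18} = 4181 + 2584 = 6765
F_{21} = F_{20} + F_{19} = 6765 + 4181 = 10946
F_{22} = F_{21} + F_{20} = 10946 + 6765 = 17711
F_{23} = F_{22} + F_{21} = 17711 + 10946 = 28657
F_{24} = F_{23} + F_{22} = 28657 + 17711 = 46368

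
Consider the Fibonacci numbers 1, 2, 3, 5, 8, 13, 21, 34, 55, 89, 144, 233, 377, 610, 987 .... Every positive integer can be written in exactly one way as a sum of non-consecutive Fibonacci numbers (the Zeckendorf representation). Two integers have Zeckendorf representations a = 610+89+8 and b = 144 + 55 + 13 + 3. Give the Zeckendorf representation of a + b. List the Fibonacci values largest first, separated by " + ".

The two numbers are 707 and 215, so their sum is 922.
subtract 610 from 922: 312 remains
subtract 233 from 312: 79 remains
subtract 55 from 79: 24 remains
subtract 21 from 24: 3 remains
subtract 3 from 3: 0 remains

610 + 233 + 55 + 21 + 3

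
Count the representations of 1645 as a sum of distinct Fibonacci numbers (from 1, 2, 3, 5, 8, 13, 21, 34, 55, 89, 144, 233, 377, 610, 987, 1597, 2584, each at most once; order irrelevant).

22

Each representation comes from the Zeckendorf form by replacing some F_k with F_{k−1} + F_{k−2} where possible.
1645 = 1597+34+13+1 = 1597+34+8+5+1 = 987+610+34+13+1 = 1597+34+8+3+2+1 = … (18 more), for 22 in all.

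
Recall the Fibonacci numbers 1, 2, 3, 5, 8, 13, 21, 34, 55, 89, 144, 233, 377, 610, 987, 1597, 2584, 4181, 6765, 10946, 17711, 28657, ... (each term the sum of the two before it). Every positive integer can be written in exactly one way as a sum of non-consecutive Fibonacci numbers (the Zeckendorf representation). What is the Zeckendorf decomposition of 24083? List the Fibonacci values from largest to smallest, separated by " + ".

subtract 17711 from 24083: 6372 remains
subtract 4181 from 6372: 2191 remains
subtract 1597 from 2191: 594 remains
subtract 377 from 594: 217 remains
subtract 144 from 217: 73 remains
subtract 55 from 73: 18 remains
subtract 13 from 18: 5 remains
subtract 5 from 5: 0 remains
So 24083 = 17711 + 4181 + 1597 + 377 + 144 + 55 + 13 + 5, with no two terms consecutive in the sequence.

17711 + 4181 + 1597 + 377 + 144 + 55 + 13 + 5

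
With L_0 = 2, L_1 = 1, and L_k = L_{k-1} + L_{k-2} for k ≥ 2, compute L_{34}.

Iterating the recurrence up to L_{30} = 1860498 and L_{29} = 1149851:
L_{31} = L_{30} + L_{29} = 1860498 + 1149851 = 3010349
L_{32} = L_{31} + L_{30} = 3010349 + 1860498 = 4870847
L_{33} = L_{32} + L_{31} = 4870847 + 3010349 = 7881196
L_{34} = L_{33} + L_{32} = 7881196 + 4870847 = 12752043

12752043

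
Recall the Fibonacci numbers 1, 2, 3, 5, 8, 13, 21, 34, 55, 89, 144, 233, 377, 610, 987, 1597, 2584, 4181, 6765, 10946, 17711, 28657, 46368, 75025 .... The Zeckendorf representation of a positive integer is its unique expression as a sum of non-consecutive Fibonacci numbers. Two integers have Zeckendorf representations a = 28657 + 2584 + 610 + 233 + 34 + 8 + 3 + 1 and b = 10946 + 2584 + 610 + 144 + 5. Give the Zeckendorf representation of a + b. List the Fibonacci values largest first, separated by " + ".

The two numbers are 32130 and 14289, so their sum is 46419.
46419: greatest Fibonacci not exceeding it is 46368, leaving 51
51: greatest Fibonacci not exceeding it is 34, leaving 17
17: greatest Fibonacci not exceeding it is 13, leaving 4
4: greatest Fibonacci not exceeding it is 3, leaving 1
1: greatest Fibonacci not exceeding it is 1, leaving 0

46368 + 34 + 13 + 3 + 1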